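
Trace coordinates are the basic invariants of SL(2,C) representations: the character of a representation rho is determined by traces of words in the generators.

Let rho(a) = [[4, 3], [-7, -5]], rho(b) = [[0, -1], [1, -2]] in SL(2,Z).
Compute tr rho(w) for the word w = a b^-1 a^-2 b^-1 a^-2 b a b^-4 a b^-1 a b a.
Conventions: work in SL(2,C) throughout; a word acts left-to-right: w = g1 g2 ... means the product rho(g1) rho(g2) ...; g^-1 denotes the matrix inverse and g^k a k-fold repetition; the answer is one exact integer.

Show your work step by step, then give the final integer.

176407610

rho(a) = [[4, 3], [-7, -5]]
... * rho(b^-1) = [[-2, 1], [-1, 0]]  ->  [[-11, 4], [19, -7]]
... * rho(a^-1) = [[-5, -3], [7, 4]]  ->  [[83, 49], [-144, -85]]
... * rho(a^-1) = [[-5, -3], [7, 4]]  ->  [[-72, -53], [125, 92]]
... * rho(b^-1) = [[-2, 1], [-1, 0]]  ->  [[197, -72], [-342, 125]]
... * rho(a^-1) = [[-5, -3], [7, 4]]  ->  [[-1489, -879], [2585, 1526]]
... * rho(a^-1) = [[-5, -3], [7, 4]]  ->  [[1292, 951], [-2243, -1651]]
... * rho(b) = [[0, -1], [1, -2]]  ->  [[951, -3194], [-1651, 5545]]
... * rho(a) = [[4, 3], [-7, -5]]  ->  [[26162, 18823], [-45419, -32678]]
... * rho(b^-1) = [[-2, 1], [-1, 0]]  ->  [[-71147, 26162], [123516, -45419]]
... * rho(b^-1) = [[-2, 1], [-1, 0]]  ->  [[116132, -71147], [-201613, 123516]]
... * rho(b^-1) = [[-2, 1], [-1, 0]]  ->  [[-161117, 116132], [279710, -201613]]
... * rho(b^-1) = [[-2, 1], [-1, 0]]  ->  [[206102, -161117], [-357807, 279710]]
... * rho(a) = [[4, 3], [-7, -5]]  ->  [[1952227, 1423891], [-3389198, -2471971]]
... * rho(b^-1) = [[-2, 1], [-1, 0]]  ->  [[-5328345, 1952227], [9250367, -3389198]]
... * rho(a) = [[4, 3], [-7, -5]]  ->  [[-34978969, -25746170], [60725854, 44697091]]
... * rho(b) = [[0, -1], [1, -2]]  ->  [[-25746170, 86471309], [44697091, -150120036]]
... * rho(a) = [[4, 3], [-7, -5]]  ->  [[-708283843, -509595055], [1229628616, 884691453]]
tr = -708283843 + 884691453 = 176407610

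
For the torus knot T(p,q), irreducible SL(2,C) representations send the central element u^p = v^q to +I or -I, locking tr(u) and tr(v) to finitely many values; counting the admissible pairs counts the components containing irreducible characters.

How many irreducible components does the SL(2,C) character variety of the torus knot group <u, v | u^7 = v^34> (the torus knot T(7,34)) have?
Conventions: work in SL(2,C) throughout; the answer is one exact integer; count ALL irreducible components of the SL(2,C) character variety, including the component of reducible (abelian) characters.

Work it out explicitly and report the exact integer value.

100

Gamma = < u, v | u^7 = v^34 > (torus knot T(7,34)); the central element u^7 = v^34 acts as +I or -I in any irreducible SL(2,C) representation.
This locks tr(u) to 2*cos(pi*alpha/7), alpha in 1..6, and tr(v) to 2*cos(pi*beta/34), beta in 1..33, on each component of irreducible characters.
Consistency of u^7 = (-1)^alpha I with v^34 = (-1)^beta I forces alpha = beta (mod 2).
Counting: 3 odd alphas x 17 odd betas + 3 even alphas x 16 even betas = 51 + 48 = 99.
components with irreducible characters: 99; plus the single component of reducible (abelian) characters: total 100.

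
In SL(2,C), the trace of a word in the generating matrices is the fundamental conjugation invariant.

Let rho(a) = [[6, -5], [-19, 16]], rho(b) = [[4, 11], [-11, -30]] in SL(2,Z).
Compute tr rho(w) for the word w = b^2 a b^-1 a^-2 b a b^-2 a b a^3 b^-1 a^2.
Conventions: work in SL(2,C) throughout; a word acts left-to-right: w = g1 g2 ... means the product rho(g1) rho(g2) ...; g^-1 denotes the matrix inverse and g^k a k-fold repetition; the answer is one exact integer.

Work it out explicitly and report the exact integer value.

rho(b) = [[4, 11], [-11, -30]]
... * rho(b) = [[4, 11], [-11, -30]]  ->  [[-105, -286], [286, 779]]
... * rho(a) = [[6, -5], [-19, 16]]  ->  [[4804, -4051], [-13085, 11034]]
... * rho(b^-1) = [[-30, -11], [11, 4]]  ->  [[-188681, -69048], [513924, 188071]]
... * rho(a^-1) = [[16, 5], [19, 6]]  ->  [[-4330808, -1357693], [11796133, 3698046]]
... * rho(a^-1) = [[16, 5], [19, 6]]  ->  [[-95089095, -29800198], [259001002, 81168941]]
... * rho(b) = [[4, 11], [-11, -30]]  ->  [[-52554202, -151974105], [143145657, 413942792]]
... * rho(a) = [[6, -5], [-19, 16]]  ->  [[2572182783, -2168814670], [-7006039106, 5907356387]]
... * rho(b^-1) = [[-30, -11], [11, 4]]  ->  [[-101022444860, -36969269293], [275162093437, 100695855714]]
... * rho(b^-1) = [[-30, -11], [11, 4]]  ->  [[2624011383577, 963369816288], [-7147208390256, -2623999604951]]
... * rho(a) = [[6, -5], [-19, 16]]  ->  [[-2559958208010, 2293860142723], [6972742152533, -6247951727936]]
... * rho(b) = [[4, 11], [-11, -30]]  ->  [[-35472294401993, -96975344569800], [96618437617428, 264138715515943]]
... * rho(a) = [[6, -5], [-19, 16]]  ->  [[1629697780414242, -1374244041106835], [-4438924969098349, 3743127260167948]]
... * rho(a) = [[6, -5], [-19, 16]]  ->  [[35888823463515317, -30136393559780570], [-97752967757781106, 82084661008178913]]
... * rho(a) = [[6, -5], [-19, 16]]  ->  [[787924418416922732, -661626414274065705], [-2146126365702085983, 1802119414919768138]]
... * rho(b^-1) = [[-30, -11], [11, 4]]  ->  [[-30915623109522404715, -11313674259682412872], [84207104535180029008, 30815867682402018365]]
... * rho(a) = [[6, -5], [-19, 16]]  ->  [[29466072276831416278, -26440672607306582377], [-80258858754558174887, 72018360242532148800]]
... * rho(a) = [[6, -5], [-19, 16]]  ->  [[679169213199813562831, -570381123101062399422], [-1849901997135459876522, 1553588057653305255235]]
tr = 679169213199813562831 + 1553588057653305255235 = 2232757270853118818066

2232757270853118818066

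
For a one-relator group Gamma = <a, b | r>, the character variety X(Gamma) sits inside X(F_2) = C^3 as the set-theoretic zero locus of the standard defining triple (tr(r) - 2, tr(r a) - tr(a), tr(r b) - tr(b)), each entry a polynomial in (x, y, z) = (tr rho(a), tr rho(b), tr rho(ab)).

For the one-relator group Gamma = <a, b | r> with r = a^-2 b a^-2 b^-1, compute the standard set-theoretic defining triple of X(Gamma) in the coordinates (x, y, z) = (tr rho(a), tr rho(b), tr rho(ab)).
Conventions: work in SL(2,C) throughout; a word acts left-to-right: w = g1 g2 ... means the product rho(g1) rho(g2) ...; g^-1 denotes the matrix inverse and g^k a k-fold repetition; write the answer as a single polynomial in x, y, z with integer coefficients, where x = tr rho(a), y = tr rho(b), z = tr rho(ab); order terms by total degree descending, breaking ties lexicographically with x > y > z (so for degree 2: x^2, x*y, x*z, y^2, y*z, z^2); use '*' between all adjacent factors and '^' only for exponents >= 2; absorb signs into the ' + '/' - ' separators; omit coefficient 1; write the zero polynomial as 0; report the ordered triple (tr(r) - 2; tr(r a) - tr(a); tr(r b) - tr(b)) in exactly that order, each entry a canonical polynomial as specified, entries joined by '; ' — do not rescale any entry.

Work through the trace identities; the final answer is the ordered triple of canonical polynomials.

apply: trace(b a^-1) = trace(b) trace(a) - trace(b a)  (eliminate a^-1) = x*y - z
trace(a^-1 b a^-1) = trace(b a^-1) trace(a) - trace(b)  (eliminate a^-1) = x^2*y - x*z - y
use: trace(b a^-3) = trace(a^-1 b a^-1) trace(a) - trace(a^-1 b)  (eliminate a^-1) = x^3*y - x^2*z - 2*x*y + z
trace(a^-2 b a^-2) = trace(b a^-3) trace(a) - trace(b a^-2)  (eliminate a^-1) = x^4*y - x^3*z - 3*x^2*y + 2*x*z + y
trace(b^2) = trace(b) trace(b) - trace(1)  (reduce the b square) = y^2 - 2
trace(b^2 a) = trace(b) trace(a b) - trace(a)  (reduce the b square) = y*z - x
apply: trace(b a^-1 b) = trace(b^2) trace(a) - trace(b^2 a)  (eliminate a^-1) = x*y^2 - y*z - x
trace(b a b a) = trace(a b) trace(a b) - trace(1)  (split on a) = z^2 - 2
trace(b a^-1 b a) = trace(b a b) trace(a) - trace(b a b a)  (eliminate a^-1) = x*y*z - x^2 - z^2 + 2
apply: trace(a^-1 b a^-1 b) = trace(b a^-1 b) trace(a) - trace(b a^-1 b a)  (eliminate a^-1) = x^2*y^2 - 2*x*y*z + z^2 - 2
use: trace(a^-1 b a^-2 b) = trace(a^-1 b a^-1 b) trace(a) - trace(a^-1 b a^-1 b a)  (eliminate a^-1) = x^3*y^2 - 2*x^2*y*z - x*y^2 + x*z^2 + y*z - x
trace(b a^-2 b) = trace(b^2 a^-1) trace(a) - trace(b^2)  (eliminate a^-1) = x^2*y^2 - x*y*z - x^2 - y^2 + 2
use: trace(a^-2 b a^-2 b) = trace(a^-1 b a^-2 b) trace(a) - trace(a^-1 b a^-2 b a)  (eliminate a^-1) = x^4*y^2 - 2*x^3*y*z - 2*x^2*y^2 + x^2*z^2 + 2*x*y*z + y^2 - 2
trace(a^-2 b a^-2 b^-1) = trace(a^-2 b a^-2) trace(b) - trace(a^-2 b a^-2 b)  (eliminate b^-1) = x^3*y*z - x^2*y^2 - x^2*z^2 + 2
apply: trace(a b a) = trace(a) trace(b a) - trace(b) = x*z - y
use: trace(b^-1 a b a) = trace(a b a) trace(b) - trace(a b a b) = x*y*z - y^2 - z^2 + 2
trace(b a^-1 b^-1 a) = trace(b^-1 a b) trace(a) - trace(b^-1 a b a) = -x*y*z + x^2 + y^2 + z^2 - 2
trace(b^-1 a^-1 b a^-1) = trace(b a^-1 b^-1) trace(a) - trace(b a^-1 b^-1 a) = x*y*z - y^2 - z^2 + 2
trace(a^-1 b a^-2 b^-1) = trace(b^-1 a^-1 b a^-1) trace(a) - trace(b^-1 a^-1 b) = x^2*y*z - x*y^2 - x*z^2 + x
assemble the triple (trace(r) - 2; trace(r a) - x; trace(r b) - y)

x^3*y*z - x^2*y^2 - x^2*z^2; x^2*y*z - x*y^2 - x*z^2; x^4*y - x^3*z - 3*x^2*y + 2*x*z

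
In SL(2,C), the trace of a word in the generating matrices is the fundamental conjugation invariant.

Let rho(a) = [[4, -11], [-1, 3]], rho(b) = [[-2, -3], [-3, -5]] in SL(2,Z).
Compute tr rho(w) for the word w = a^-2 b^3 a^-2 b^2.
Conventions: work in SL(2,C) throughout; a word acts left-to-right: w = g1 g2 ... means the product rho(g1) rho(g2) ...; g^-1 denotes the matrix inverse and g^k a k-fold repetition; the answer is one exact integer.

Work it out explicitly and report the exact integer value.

rho(a^-1) = [[3, 11], [1, 4]]
... * rho(a^-1) = [[3, 11], [1, 4]]  ->  [[20, 77], [7, 27]]
... * rho(b) = [[-2, -3], [-3, -5]]  ->  [[-271, -445], [-95, -156]]
... * rho(b) = [[-2, -3], [-3, -5]]  ->  [[1877, 3038], [658, 1065]]
... * rho(b) = [[-2, -3], [-3, -5]]  ->  [[-12868, -20821], [-4511, -7299]]
... * rho(a^-1) = [[3, 11], [1, 4]]  ->  [[-59425, -224832], [-20832, -78817]]
... * rho(a^-1) = [[3, 11], [1, 4]]  ->  [[-403107, -1553003], [-141313, -544420]]
... * rho(b) = [[-2, -3], [-3, -5]]  ->  [[5465223, 8974336], [1915886, 3146039]]
... * rho(b) = [[-2, -3], [-3, -5]]  ->  [[-37853454, -61267349], [-13269889, -21477853]]
tr = -37853454 + -21477853 = -59331307

-59331307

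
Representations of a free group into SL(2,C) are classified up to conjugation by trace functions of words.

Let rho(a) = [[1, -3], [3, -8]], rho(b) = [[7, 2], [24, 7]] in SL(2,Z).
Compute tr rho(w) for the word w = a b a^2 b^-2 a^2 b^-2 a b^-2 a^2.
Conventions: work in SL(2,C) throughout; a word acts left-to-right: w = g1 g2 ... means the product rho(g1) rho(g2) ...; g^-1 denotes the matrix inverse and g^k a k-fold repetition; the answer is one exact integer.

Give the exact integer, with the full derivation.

rho(a) = [[1, -3], [3, -8]]
... * rho(b) = [[7, 2], [24, 7]]  ->  [[-65, -19], [-171, -50]]
... * rho(a) = [[1, -3], [3, -8]]  ->  [[-122, 347], [-321, 913]]
... * rho(a) = [[1, -3], [3, -8]]  ->  [[919, -2410], [2418, -6341]]
... * rho(b^-1) = [[7, -2], [-24, 7]]  ->  [[64273, -18708], [169110, -49223]]
... * rho(b^-1) = [[7, -2], [-24, 7]]  ->  [[898903, -259502], [2365122, -682781]]
... * rho(a) = [[1, -3], [3, -8]]  ->  [[120397, -620693], [316779, -1633118]]
... * rho(a) = [[1, -3], [3, -8]]  ->  [[-1741682, 4604353], [-4582575, 12114607]]
... * rho(b^-1) = [[7, -2], [-24, 7]]  ->  [[-122696246, 35713835], [-322828593, 93967399]]
... * rho(b^-1) = [[7, -2], [-24, 7]]  ->  [[-1716005762, 495389337], [-4515017727, 1303428979]]
... * rho(a) = [[1, -3], [3, -8]]  ->  [[-229837751, 1184902590], [-604730790, 3117621349]]
... * rho(b^-1) = [[7, -2], [-24, 7]]  ->  [[-30046526417, 8753993632], [-79056027906, 23032811023]]
... * rho(b^-1) = [[7, -2], [-24, 7]]  ->  [[-420421532087, 121371008258], [-1106179659894, 319341732973]]
... * rho(a) = [[1, -3], [3, -8]]  ->  [[-56308507313, 290296530197], [-148154460975, 763805115898]]
... * rho(a) = [[1, -3], [3, -8]]  ->  [[814581083278, -2153446719637], [2143260886719, -5665977544259]]
tr = 814581083278 + -5665977544259 = -4851396460981

-4851396460981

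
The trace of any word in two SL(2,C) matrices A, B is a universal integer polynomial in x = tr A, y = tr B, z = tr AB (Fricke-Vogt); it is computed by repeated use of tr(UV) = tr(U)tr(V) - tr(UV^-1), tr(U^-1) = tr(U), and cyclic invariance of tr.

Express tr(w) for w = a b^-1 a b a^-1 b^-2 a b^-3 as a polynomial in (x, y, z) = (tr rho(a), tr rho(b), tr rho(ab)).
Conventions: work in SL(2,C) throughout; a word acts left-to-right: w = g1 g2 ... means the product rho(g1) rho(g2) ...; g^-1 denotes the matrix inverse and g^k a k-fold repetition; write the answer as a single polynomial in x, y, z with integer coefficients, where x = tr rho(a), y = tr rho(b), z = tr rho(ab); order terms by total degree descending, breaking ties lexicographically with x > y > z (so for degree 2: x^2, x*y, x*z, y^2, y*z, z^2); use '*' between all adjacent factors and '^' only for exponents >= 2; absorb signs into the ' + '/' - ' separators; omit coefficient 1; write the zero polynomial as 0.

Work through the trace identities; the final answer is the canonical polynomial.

and trace(a^2) = trace(a)*trace(a) - trace(1) = x^2 - 2
trace(a b a) = trace(a)*trace(b a) - trace(b) = x*z - y
next, trace(a^3 b) = trace(a)*trace(a b a) - trace(a b) = x^2*z - x*y - z
and trace(a^3) = trace(a)*trace(a^2) - trace(a) = x^3 - 3*x
trace(b a^3 b) = trace(b)*trace(a^3 b) - trace(a^3) = x^2*y*z - x^3 - x*y^2 - y*z + 3*x
trace(b a b a) = trace(a b)*trace(a b) - trace(1)   [split at repeated a] = z^2 - 2
trace(b a b) = trace(b)*trace(a b) - trace(a) = y*z - x
trace(a b a b a) = trace(a)*trace(b a b a) - trace(b a b) = x*z^2 - y*z - x
next, trace(b a^3 b a) = trace(a)*trace(a b a b a) - trace(a b a b) = x^2*z^2 - x*y*z - x^2 - z^2 + 2
and trace(a^2 b a^-1 b a) = trace(b a^3 b)*trace(a) - trace(b a^3 b a) = x^3*y*z - x^4 - x^2*y^2 - x^2*z^2 + 4*x^2 + z^2 - 2
trace(b a b a^2 b) = trace(b)*trace(a b a^2 b) - trace(a b a^2) = x*y*z^2 - x^2*z - y^2*z + z
trace(b a b a b a) = trace(a b a b)*trace(a b) - trace(b a)   [split at repeated a] = z^3 - 3*z
next, trace(b a b a b) = trace(b)*trace(a b a b) - trace(a b a) = y*z^2 - x*z - y
next, trace(b a b a^2 b a) = trace(a)*trace(b a b a b a) - trace(b a b a b) = x*z^3 - y*z^2 - 2*x*z + y
next, trace(a^2 b a^-1 b a b) = trace(b a b a^2 b)*trace(a) - trace(b a b a^2 b a) = x^2*y*z^2 - x^3*z - x*y^2*z - x*z^3 + y*z^2 + 3*x*z - y
trace(a b^-1 a^2 b a^-1 b) = trace(a^2 b a^-1 b a)*trace(b) - trace(a^2 b a^-1 b a b) = x^3*y^2*z - x^4*y - x^2*y^3 - 2*x^2*y*z^2 + x^3*z + x*y^2*z + x*z^3 + 4*x^2*y - 3*x*z - y
trace(a^2 b a^-1 b^-1 a b^-1) = trace(a b^-1 a^2 b a^-1)*trace(b) - trace(a b^-1 a^2 b a^-1 b) = -x^3*y^2*z + x^4*y + x^2*y^3 + 2*x^2*y*z^2 - x^3*z - x*y^2*z - x*z^3 - 3*x^2*y + 3*x*z - y
trace(a^3 b a) = trace(a)*trace(a^2 b a) - trace(a^2 b) = x^3*z - x^2*y - 2*x*z + y
next, trace(b^-1 a^3 b a) = trace(a^3 b a)*trace(b) - trace(a^3 b a b) = x^3*y*z - x^2*y^2 - x^2*z^2 - x*y*z + x^2 + y^2 + z^2 - 2
next, trace(a^2 b a^-1 b^-1 a) = trace(b^-1 a^3 b)*trace(a) - trace(b^-1 a^3 b a) = -x^3*y*z + x^4 + x^2*y^2 + x^2*z^2 + x*y*z - 4*x^2 - y^2 - z^2 + 2
trace(b^-1 a b^-2 a^2 b a^-1) = trace(a^2 b a^-1 b^-1 a b^-1)*trace(b) - trace(a^2 b a^-1 b^-1 a) = -x^3*y^3*z + x^4*y^2 + x^2*y^4 + 2*x^2*y^2*z^2 - x*y^3*z - x*y*z^3 - x^4 - 4*x^2*y^2 - x^2*z^2 + 2*x*y*z + 4*x^2 + z^2 - 2
and trace(b^-1 a^2) = trace(a^2)*trace(b) - trace(a^2 b) = x^2*y - x*z - y
trace(a b a^-1 b^-2 a b^-2 a) = trace(b^-1 a b^-2 a^2 b a^-1)*trace(b) - trace(b^-1 a b^-2 a^2 b a^-1 b) = -x^3*y^4*z + x^4*y^3 + x^2*y^5 + 2*x^2*y^3*z^2 - x*y^4*z - x*y^2*z^3 - x^4*y - 4*x^2*y^3 - x^2*y*z^2 + 2*x*y^2*z + 3*x^2*y + y*z^2 + x*z - y
trace(a b a^2 b^-1) = trace(a b a^2)*trace(b) - trace(a b a^2 b) = x^2*y*z - x*y^2 - x*z^2 + x
trace(a b^-2 a b a) = trace(a b a^2 b^-1)*trace(b) - trace(a b a^2) = x^2*y^2*z - x*y^3 - x*y*z^2 - x^2*z + 2*x*y + z
next, trace(a b a b a b^-1 a) = trace(a^2 b a b a)*trace(b) - trace(a^2 b a b a b) = x^2*y*z^2 - x*y^2*z - x*z^3 - x^2*y + 2*x*z + y
and trace(a b a b a b a b) = trace(b a)*trace(b a b a b a) - trace(b^-1 a^-1 b^-1 a^-1)   [split at repeated b] = z^4 - 4*z^2 + 2
next, trace(a b a b a b^-1 a b) = trace(a b a b a b a)*trace(b) - trace(a b a b a b a b) = x*y*z^3 - y^2*z^2 - z^4 - 2*x*y*z + y^2 + 4*z^2 - 2
next, trace(b^-1 a b a b a b^-1 a) = trace(a b a b a b^-1 a)*trace(b) - trace(a b a b a b^-1 a b) = x^2*y^2*z^2 - x*y^3*z - 2*x*y*z^3 - x^2*y^2 + y^2*z^2 + z^4 + 4*x*y*z - 4*z^2 + 2
and trace(b^-1 a b^-2 a b a b a) = trace(b^-1 a b a b a b^-1 a)*trace(b) - trace(b^-1 a b a b a b^-1 a b) = x^2*y^3*z^2 - x*y^4*z - 2*x*y^2*z^3 - x^2*y^3 - x^2*y*z^2 + y^3*z^2 + y*z^4 + 5*x*y^2*z + x*z^3 + x^2*y - 4*y*z^2 - 2*x*z + y
trace(b^-1 a b^-2 a b a b a^-1) = trace(b^-1 a b^-2 a b a b)*trace(a) - trace(b^-1 a b^-2 a b a b a) = -x^2*y^3*z^2 + x^3*y^2*z + x*y^4*z + 2*x*y^2*z^3 - y^3*z^2 - y*z^4 - x^3*z - 5*x*y^2*z - x*z^3 + x^2*y + 4*y*z^2 + 3*x*z - y
and trace(b^-1 a b a) = trace(a b a)*trace(b) - trace(a b a b) = x*y*z - y^2 - z^2 + 2
trace(a b a^-1 b^-2 a b^-2 a b) = trace(b^-1 a b^-2 a b a b a^-1)*trace(b) - trace(b^-1 a b^-2 a b a b a^-1 b) = -x^2*y^4*z^2 + x^3*y^3*z + x*y^5*z + 2*x*y^3*z^3 - y^4*z^2 - y^2*z^4 - x^3*y*z - 5*x*y^3*z - x*y*z^3 + x^2*y^2 + 4*y^2*z^2 + 2*x*y*z + z^2 - 2
next, trace(a b^-1 a b a^-1 b^-2 a b^-2) = trace(a b a^-1 b^-2 a b^-2 a)*trace(b) - trace(a b a^-1 b^-2 a b^-2 a b) = -x^3*y^5*z + x^4*y^4 + x^2*y^6 + 3*x^2*y^4*z^2 - x^3*y^3*z - 2*x*y^5*z - 3*x*y^3*z^3 - x^4*y^2 - 4*x^2*y^4 - x^2*y^2*z^2 + y^4*z^2 + y^2*z^4 + x^3*y*z + 7*x*y^3*z + x*y*z^3 + 2*x^2*y^2 - 3*y^2*z^2 - x*y*z - y^2 - z^2 + 2
trace(b a b^2) = trace(b)*trace(b a b) - trace(b a) = y^2*z - x*y - z
trace(b a^2 b a b) = trace(a)*trace(b a b^2 a) - trace(b a b^2) = x*y*z^2 - x^2*z - y^2*z + z
and trace(a b a^-1 b a^2 b) = trace(b a^2 b a b)*trace(a) - trace(b a^2 b a b a) = x^2*y*z^2 - x^3*z - x*y^2*z - x*z^3 + y*z^2 + 3*x*z - y
and trace(a b^-1 a b a^-1 b a) = trace(a b a^-1 b a^2)*trace(b) - trace(a b a^-1 b a^2 b) = x^3*y^2*z - x^4*y - x^2*y^3 - 2*x^2*y*z^2 + x^3*z + x*y^2*z + x*z^3 + 4*x^2*y - 3*x*z - y
and trace(a b^2 a b a b) = trace(b)*trace(a b a b a b) - trace(a b a b a) = y*z^3 - x*z^2 - 2*y*z + x
trace(b a b a b^-1 a b) = trace(a b^2 a b a)*trace(b) - trace(a b^2 a b a b) = x*y^2*z^2 - x^2*y*z - y^3*z - y*z^3 + x*z^2 + 3*y*z - x
trace(a b^-1 a b a^-1 b a b) = trace(b a b a b^-1 a b)*trace(a) - trace(b a b a b^-1 a b a) = x^2*y^2*z^2 - x^3*y*z - x*y^3*z - 2*x*y*z^3 + x^2*z^2 + y^2*z^2 + z^4 + 5*x*y*z - x^2 - y^2 - 4*z^2 + 2
next, trace(a b^-1 a b^-1 a b a^-1 b) = trace(a b^-1 a b a^-1 b a)*trace(b) - trace(a b^-1 a b a^-1 b a b) = x^3*y^3*z - x^4*y^2 - x^2*y^4 - 3*x^2*y^2*z^2 + 2*x^3*y*z + 2*x*y^3*z + 3*x*y*z^3 + 4*x^2*y^2 - x^2*z^2 - y^2*z^2 - z^4 - 8*x*y*z + x^2 + 4*z^2 - 2
and trace(b^-1 a b^-1 a b^-1 a b a^-1) = trace(a b^-1 a b^-1 a b a^-1)*trace(b) - trace(a b^-1 a b^-1 a b a^-1 b) = -x^3*y^3*z + x^4*y^2 + x^2*y^4 + 3*x^2*y^2*z^2 - 2*x^3*y*z - 2*x*y^3*z - 3*x*y*z^3 - 3*x^2*y^2 + x^2*z^2 + y^2*z^2 + z^4 + 7*x*y*z - x^2 - y^2 - 4*z^2 + 2
and trace(a b^-1 a b a^-1 b^-2 a b^-1) = trace(b^-1 a b^-1 a b^-1 a b a^-1)*trace(b) - trace(b^-1 a b^-1 a b^-1 a b a^-1 b) = -x^3*y^4*z + x^4*y^3 + x^2*y^5 + 3*x^2*y^3*z^2 - 2*x^3*y^2*z - 2*x*y^4*z - 3*x*y^2*z^3 - 3*x^2*y^3 + x^2*y*z^2 + y^3*z^2 + y*z^4 + 7*x*y^2*z - 2*x^2*y - y^3 - 4*y*z^2 + x*z + 3*y
trace(a b^-1 a b a^-1 b^-2 a b^-3) = trace(a b^-1 a b a^-1 b^-2 a b^-2)*trace(b) - trace(a b^-1 a b a^-1 b^-2 a b^-1) = -x^3*y^6*z + x^4*y^5 + x^2*y^7 + 3*x^2*y^5*z^2 - 2*x*y^6*z - 3*x*y^4*z^3 - 2*x^4*y^3 - 5*x^2*y^5 - 4*x^2*y^3*z^2 + y^5*z^2 + y^3*z^4 + 3*x^3*y^2*z + 9*x*y^4*z + 4*x*y^2*z^3 + 5*x^2*y^3 - x^2*y*z^2 - 4*y^3*z^2 - y*z^4 - 8*x*y^2*z + 2*x^2*y + 3*y*z^2 - x*z - y

-x^3*y^6*z + x^4*y^5 + x^2*y^7 + 3*x^2*y^5*z^2 - 2*x*y^6*z - 3*x*y^4*z^3 - 2*x^4*y^3 - 5*x^2*y^5 - 4*x^2*y^3*z^2 + y^5*z^2 + y^3*z^4 + 3*x^3*y^2*z + 9*x*y^4*z + 4*x*y^2*z^3 + 5*x^2*y^3 - x^2*y*z^2 - 4*y^3*z^2 - y*z^4 - 8*x*y^2*z + 2*x^2*y + 3*y*z^2 - x*z - y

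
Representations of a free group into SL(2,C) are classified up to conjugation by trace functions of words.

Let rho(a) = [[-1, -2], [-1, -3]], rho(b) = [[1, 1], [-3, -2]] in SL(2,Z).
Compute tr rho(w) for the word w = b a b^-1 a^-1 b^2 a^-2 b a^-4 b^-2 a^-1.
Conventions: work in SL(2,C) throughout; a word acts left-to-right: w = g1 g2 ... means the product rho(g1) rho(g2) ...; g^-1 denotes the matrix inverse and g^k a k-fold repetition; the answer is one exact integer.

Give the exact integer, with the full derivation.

6234496

rho(b) = [[1, 1], [-3, -2]]
... * rho(a) = [[-1, -2], [-1, -3]]  ->  [[-2, -5], [5, 12]]
... * rho(b^-1) = [[-2, -1], [3, 1]]  ->  [[-11, -3], [26, 7]]
... * rho(a^-1) = [[-3, 2], [1, -1]]  ->  [[30, -19], [-71, 45]]
... * rho(b) = [[1, 1], [-3, -2]]  ->  [[87, 68], [-206, -161]]
... * rho(b) = [[1, 1], [-3, -2]]  ->  [[-117, -49], [277, 116]]
... * rho(a^-1) = [[-3, 2], [1, -1]]  ->  [[302, -185], [-715, 438]]
... * rho(a^-1) = [[-3, 2], [1, -1]]  ->  [[-1091, 789], [2583, -1868]]
... * rho(b) = [[1, 1], [-3, -2]]  ->  [[-3458, -2669], [8187, 6319]]
... * rho(a^-1) = [[-3, 2], [1, -1]]  ->  [[7705, -4247], [-18242, 10055]]
... * rho(a^-1) = [[-3, 2], [1, -1]]  ->  [[-27362, 19657], [64781, -46539]]
... * rho(a^-1) = [[-3, 2], [1, -1]]  ->  [[101743, -74381], [-240882, 176101]]
... * rho(a^-1) = [[-3, 2], [1, -1]]  ->  [[-379610, 277867], [898747, -657865]]
... * rho(b^-1) = [[-2, -1], [3, 1]]  ->  [[1592821, 657477], [-3771089, -1556612]]
... * rho(b^-1) = [[-2, -1], [3, 1]]  ->  [[-1213211, -935344], [2872342, 2214477]]
... * rho(a^-1) = [[-3, 2], [1, -1]]  ->  [[2704289, -1491078], [-6402549, 3530207]]
tr = 2704289 + 3530207 = 6234496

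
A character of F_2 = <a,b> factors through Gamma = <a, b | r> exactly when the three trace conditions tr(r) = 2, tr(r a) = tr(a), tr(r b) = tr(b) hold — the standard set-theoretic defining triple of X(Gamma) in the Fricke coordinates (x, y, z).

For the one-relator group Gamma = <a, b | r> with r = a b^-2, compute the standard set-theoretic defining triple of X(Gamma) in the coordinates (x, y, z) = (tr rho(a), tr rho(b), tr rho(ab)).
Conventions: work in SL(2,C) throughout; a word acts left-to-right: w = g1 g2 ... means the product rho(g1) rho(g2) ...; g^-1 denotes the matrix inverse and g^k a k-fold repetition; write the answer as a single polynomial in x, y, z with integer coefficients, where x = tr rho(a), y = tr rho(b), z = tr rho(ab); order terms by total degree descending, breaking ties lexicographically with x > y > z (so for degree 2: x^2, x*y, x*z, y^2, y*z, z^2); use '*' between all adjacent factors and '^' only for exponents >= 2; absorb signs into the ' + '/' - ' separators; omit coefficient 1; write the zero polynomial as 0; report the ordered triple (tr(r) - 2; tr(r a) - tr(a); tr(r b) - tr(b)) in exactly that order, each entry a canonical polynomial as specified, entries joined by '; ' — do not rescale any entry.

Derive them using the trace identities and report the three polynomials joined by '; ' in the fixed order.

x*y^2 - y*z - x - 2; x^2*y^2 - x*y*z - x^2 - y^2 - x + 2; x*y - y - z

apply: trace(b^-1 a) = trace(a)*trace(b) - trace(a b) = x*y - z
trace(a b^-2) = trace(b^-1 a)*trace(b) - trace(b^-1 a b) = x*y^2 - y*z - x
apply: trace(a^2) = trace(a)*trace(a) - trace(1)   [square of a] = x^2 - 2
trace(a^2 b) = trace(a)*trace(b a) - trace(b)   [square of a] = x*z - y
trace(a^2 b^-1) = trace(a^2)*trace(b) - trace(a^2 b)   [inverse elimination on b] = x^2*y - x*z - y
trace(a b^-2 a) = trace(a^2 b^-1)*trace(b) - trace(a^2)   [inverse elimination on b] = x^2*y^2 - x*y*z - x^2 - y^2 + 2
assemble the triple (trace(r) - 2; trace(r a) - x; trace(r b) - y)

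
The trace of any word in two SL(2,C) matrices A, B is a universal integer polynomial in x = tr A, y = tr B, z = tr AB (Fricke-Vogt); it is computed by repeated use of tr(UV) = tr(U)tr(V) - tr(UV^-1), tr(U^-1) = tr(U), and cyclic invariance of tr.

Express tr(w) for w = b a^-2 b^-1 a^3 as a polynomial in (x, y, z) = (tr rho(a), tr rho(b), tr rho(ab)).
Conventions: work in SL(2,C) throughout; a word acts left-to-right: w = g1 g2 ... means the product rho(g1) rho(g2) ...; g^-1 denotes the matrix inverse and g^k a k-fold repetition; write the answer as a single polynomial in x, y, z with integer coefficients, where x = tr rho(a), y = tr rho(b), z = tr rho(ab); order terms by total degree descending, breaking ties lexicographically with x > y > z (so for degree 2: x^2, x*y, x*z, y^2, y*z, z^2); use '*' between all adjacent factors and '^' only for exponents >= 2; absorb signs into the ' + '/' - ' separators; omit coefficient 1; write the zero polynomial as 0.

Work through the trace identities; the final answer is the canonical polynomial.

-x^4*y*z + x^5 + x^3*y^2 + x^3*z^2 + x^2*y*z - 5*x^3 - x*y^2 - x*z^2 + 5*x

and trace(a^2) = trace(a) * trace(a) - trace(1)   [square of a] = x^2 - 2
trace(a^3) = trace(a) * trace(a^2) - trace(a)   [square of a] = x^3 - 3*x
trace(b a^2) = trace(a) * trace(b a) - trace(b)   [square of a] = x*z - y
trace(a b a^2) = trace(a) * trace(b a^2) - trace(b a)   [square of a] = x^2*z - x*y - z
and trace(a^3 b a) = trace(a) * trace(a b a^2) - trace(a b a)   [square of a] = x^3*z - x^2*y - 2*x*z + y
trace(b a b a) = trace(b a) * trace(b a) - trace(1)   [split at a repeated b] = z^2 - 2
next, trace(b a b) = trace(b) * trace(a b) - trace(a)   [square of b] = y*z - x
trace(b a b a^2) = trace(a) * trace(b a b a) - trace(b a b)   [square of a] = x*z^2 - y*z - x
trace(a^3 b a b) = trace(a) * trace(b a b a^2) - trace(b a b a)   [square of a] = x^2*z^2 - x*y*z - x^2 - z^2 + 2
trace(b^-1 a^3 b a) = trace(a^3 b a) * trace(b) - trace(a^3 b a b)   [inverse elimination on b] = x^3*y*z - x^2*y^2 - x^2*z^2 - x*y*z + x^2 + y^2 + z^2 - 2
trace(a^-1 b^-1 a^3 b) = trace(b^-1 a^3 b) * trace(a) - trace(b^-1 a^3 b a)   [inverse elimination on a] = -x^3*y*z + x^4 + x^2*y^2 + x^2*z^2 + x*y*z - 4*x^2 - y^2 - z^2 + 2
trace(b a^-2 b^-1 a^3) = trace(a^-1 b^-1 a^3 b) * trace(a) - trace(a^-1 b^-1 a^3 b a)   [inverse elimination on a] = -x^4*y*z + x^5 + x^3*y^2 + x^3*z^2 + x^2*y*z - 5*x^3 - x*y^2 - x*z^2 + 5*x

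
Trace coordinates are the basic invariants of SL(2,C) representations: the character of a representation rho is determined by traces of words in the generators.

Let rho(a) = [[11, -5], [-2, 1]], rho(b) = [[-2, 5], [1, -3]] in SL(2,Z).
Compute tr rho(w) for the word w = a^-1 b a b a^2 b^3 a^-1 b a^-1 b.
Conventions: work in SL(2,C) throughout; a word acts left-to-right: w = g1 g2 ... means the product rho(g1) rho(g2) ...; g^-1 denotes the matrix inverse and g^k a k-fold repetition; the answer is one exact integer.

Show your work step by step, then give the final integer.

-2978992190

rho(a^-1) = [[1, 5], [2, 11]]
... * rho(b) = [[-2, 5], [1, -3]]  ->  [[3, -10], [7, -23]]
... * rho(a) = [[11, -5], [-2, 1]]  ->  [[53, -25], [123, -58]]
... * rho(b) = [[-2, 5], [1, -3]]  ->  [[-131, 340], [-304, 789]]
... * rho(a) = [[11, -5], [-2, 1]]  ->  [[-2121, 995], [-4922, 2309]]
... * rho(a) = [[11, -5], [-2, 1]]  ->  [[-25321, 11600], [-58760, 26919]]
... * rho(b) = [[-2, 5], [1, -3]]  ->  [[62242, -161405], [144439, -374557]]
... * rho(b) = [[-2, 5], [1, -3]]  ->  [[-285889, 795425], [-663435, 1845866]]
... * rho(b) = [[-2, 5], [1, -3]]  ->  [[1367203, -3815720], [3172736, -8854773]]
... * rho(a^-1) = [[1, 5], [2, 11]]  ->  [[-6264237, -35136905], [-14536810, -81538823]]
... * rho(b) = [[-2, 5], [1, -3]]  ->  [[-22608431, 74089530], [-52465203, 171932419]]
... * rho(a^-1) = [[1, 5], [2, 11]]  ->  [[125570629, 701942675], [291399635, 1628930594]]
... * rho(b) = [[-2, 5], [1, -3]]  ->  [[450801417, -1477974880], [1046131324, -3429793607]]
tr = 450801417 + -3429793607 = -2978992190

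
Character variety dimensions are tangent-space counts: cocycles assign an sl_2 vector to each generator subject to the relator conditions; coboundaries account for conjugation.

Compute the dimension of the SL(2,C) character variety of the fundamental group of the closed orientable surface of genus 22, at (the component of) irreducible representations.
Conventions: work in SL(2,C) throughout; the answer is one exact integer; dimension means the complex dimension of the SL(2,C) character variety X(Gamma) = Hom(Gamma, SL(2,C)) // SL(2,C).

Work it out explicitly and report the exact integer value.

126

pi_1 of the closed genus-22 surface has 44 generators bound by the single product-of-commutators relator.
Unconstrained cocycle data is one sl_2 vector per generator (132 dimensions), cut by the relator condition d_2(z) = 0.
H^2 = coker(d_2) is dual to H^0 = 0 at irreducible rho (Poincare duality), so d_2 is onto: dim Z^1 = 129.
dim B^1 = 3 (coboundaries, injective at irreducible rho).
Hence dim X = 129 - 3 = 126.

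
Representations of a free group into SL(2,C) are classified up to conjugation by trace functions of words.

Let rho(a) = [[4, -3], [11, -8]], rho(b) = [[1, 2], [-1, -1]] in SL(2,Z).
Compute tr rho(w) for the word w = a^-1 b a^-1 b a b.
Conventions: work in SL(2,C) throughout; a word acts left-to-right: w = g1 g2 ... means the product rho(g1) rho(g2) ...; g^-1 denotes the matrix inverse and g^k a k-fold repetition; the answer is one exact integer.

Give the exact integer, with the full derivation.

51134

rho(a^-1) = [[-8, 3], [-11, 4]]
... * rho(b) = [[1, 2], [-1, -1]]  ->  [[-11, -19], [-15, -26]]
... * rho(a^-1) = [[-8, 3], [-11, 4]]  ->  [[297, -109], [406, -149]]
... * rho(b) = [[1, 2], [-1, -1]]  ->  [[406, 703], [555, 961]]
... * rho(a) = [[4, -3], [11, -8]]  ->  [[9357, -6842], [12791, -9353]]
... * rho(b) = [[1, 2], [-1, -1]]  ->  [[16199, 25556], [22144, 34935]]
tr = 16199 + 34935 = 51134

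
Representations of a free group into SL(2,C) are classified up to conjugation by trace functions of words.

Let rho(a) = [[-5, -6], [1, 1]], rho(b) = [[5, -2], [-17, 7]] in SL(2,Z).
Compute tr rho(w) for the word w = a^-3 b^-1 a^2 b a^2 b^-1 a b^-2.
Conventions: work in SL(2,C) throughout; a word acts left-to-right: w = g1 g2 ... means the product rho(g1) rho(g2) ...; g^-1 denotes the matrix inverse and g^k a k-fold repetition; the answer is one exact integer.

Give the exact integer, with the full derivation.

rho(a^-1) = [[1, 6], [-1, -5]]
... * rho(a^-1) = [[1, 6], [-1, -5]]  ->  [[-5, -24], [4, 19]]
... * rho(a^-1) = [[1, 6], [-1, -5]]  ->  [[19, 90], [-15, -71]]
... * rho(b^-1) = [[7, 2], [17, 5]]  ->  [[1663, 488], [-1312, -385]]
... * rho(a) = [[-5, -6], [1, 1]]  ->  [[-7827, -9490], [6175, 7487]]
... * rho(a) = [[-5, -6], [1, 1]]  ->  [[29645, 37472], [-23388, -29563]]
... * rho(b) = [[5, -2], [-17, 7]]  ->  [[-488799, 203014], [385631, -160165]]
... * rho(a) = [[-5, -6], [1, 1]]  ->  [[2647009, 3135808], [-2088320, -2473951]]
... * rho(a) = [[-5, -6], [1, 1]]  ->  [[-10099237, -12746246], [7967649, 10055969]]
... * rho(b^-1) = [[7, 2], [17, 5]]  ->  [[-287380841, -83929704], [226725016, 66215143]]
... * rho(a) = [[-5, -6], [1, 1]]  ->  [[1352974501, 1640355342], [-1067409937, -1294134953]]
... * rho(b^-1) = [[7, 2], [17, 5]]  ->  [[37356862321, 10907725712], [-29472163760, -8605494639]]
... * rho(b^-1) = [[7, 2], [17, 5]]  ->  [[446929373351, 129252353202], [-352598555183, -101971800715]]
tr = 446929373351 + -101971800715 = 344957572636

344957572636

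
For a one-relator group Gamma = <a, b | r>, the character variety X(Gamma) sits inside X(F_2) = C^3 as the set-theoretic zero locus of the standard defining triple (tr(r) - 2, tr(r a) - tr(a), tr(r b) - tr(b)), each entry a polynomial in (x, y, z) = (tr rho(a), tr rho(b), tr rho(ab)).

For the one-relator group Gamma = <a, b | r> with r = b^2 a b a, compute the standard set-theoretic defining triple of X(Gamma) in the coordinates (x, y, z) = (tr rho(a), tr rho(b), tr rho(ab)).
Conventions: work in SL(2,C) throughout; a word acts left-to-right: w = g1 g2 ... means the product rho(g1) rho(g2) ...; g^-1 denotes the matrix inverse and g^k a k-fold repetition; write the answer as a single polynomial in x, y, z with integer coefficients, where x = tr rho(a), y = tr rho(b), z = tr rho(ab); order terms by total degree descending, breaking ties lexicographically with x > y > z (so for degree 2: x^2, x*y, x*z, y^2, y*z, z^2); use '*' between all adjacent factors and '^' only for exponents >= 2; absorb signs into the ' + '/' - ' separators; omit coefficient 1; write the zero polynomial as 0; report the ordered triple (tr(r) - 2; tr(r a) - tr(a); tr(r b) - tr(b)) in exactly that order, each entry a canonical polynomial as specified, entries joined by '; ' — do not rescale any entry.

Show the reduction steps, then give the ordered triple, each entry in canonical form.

y*z^2 - x*z - y - 2; x*y*z^2 - x^2*z - y^2*z - x + z; y^2*z^2 - x*y*z - y^2 - z^2 - y + 2

tr(a b a b) = tr(b a) * tr(b a) - tr(1)   [split at a repeated b] = z^2 - 2
tr(a b a) = tr(a) * tr(b a) - tr(b)   [square of a] = x*z - y
use: tr(b^2 a b a) = tr(b) * tr(a b a b) - tr(a b a)   [square of b] = y*z^2 - x*z - y
use: tr(a b^2) = tr(b) * tr(a b) - tr(a) = y*z - x
use: tr(b^2 a b) = tr(b) * tr(a b^2) - tr(a b) = y^2*z - x*y - z
use: tr(b^2 a b a^2) = tr(a) * tr(b^2 a b a) - tr(b^2 a b) = x*y*z^2 - x^2*z - y^2*z + z
tr(b^2 a b a b) = tr(b) * tr(a b a b^2) - tr(a b a b) = y^2*z^2 - x*y*z - y^2 - z^2 + 2
assemble the triple (tr(r) - 2; tr(r a) - x; tr(r b) - y)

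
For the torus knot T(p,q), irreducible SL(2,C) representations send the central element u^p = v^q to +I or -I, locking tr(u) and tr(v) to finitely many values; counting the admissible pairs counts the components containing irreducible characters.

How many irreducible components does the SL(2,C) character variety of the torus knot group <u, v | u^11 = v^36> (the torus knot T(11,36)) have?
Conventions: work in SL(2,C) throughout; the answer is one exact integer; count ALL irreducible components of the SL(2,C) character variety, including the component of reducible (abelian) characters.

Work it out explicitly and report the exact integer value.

176

Gamma = < u, v | u^11 = v^36 > (torus knot T(11,36)); the central element u^11 = v^36 acts as +I or -I in any irreducible SL(2,C) representation.
On an irreducible component, tr(u) is locked at 2*cos(pi*alpha/11) for some alpha in 1..10, and tr(v) at 2*cos(pi*beta/36) for some beta in 1..35.
Consistency of u^11 = (-1)^alpha I with v^36 = (-1)^beta I forces alpha = beta (mod 2).
Counting: 5 odd alphas x 18 odd betas + 5 even alphas x 17 even betas = 90 + 85 = 175.
That is 175 components of irreducible characters, and with the reducible (abelian) component the total is 176.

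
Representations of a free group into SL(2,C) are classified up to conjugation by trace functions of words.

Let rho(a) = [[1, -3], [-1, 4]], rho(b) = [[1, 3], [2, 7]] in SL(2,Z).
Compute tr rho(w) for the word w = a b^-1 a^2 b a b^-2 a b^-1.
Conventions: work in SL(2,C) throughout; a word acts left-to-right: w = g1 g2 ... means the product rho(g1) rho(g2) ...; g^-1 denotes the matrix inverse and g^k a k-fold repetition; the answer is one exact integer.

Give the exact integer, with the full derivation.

5196200

rho(a) = [[1, -3], [-1, 4]]
... * rho(b^-1) = [[7, -3], [-2, 1]]  ->  [[13, -6], [-15, 7]]
... * rho(a) = [[1, -3], [-1, 4]]  ->  [[19, -63], [-22, 73]]
... * rho(a) = [[1, -3], [-1, 4]]  ->  [[82, -309], [-95, 358]]
... * rho(b) = [[1, 3], [2, 7]]  ->  [[-536, -1917], [621, 2221]]
... * rho(a) = [[1, -3], [-1, 4]]  ->  [[1381, -6060], [-1600, 7021]]
... * rho(b^-1) = [[7, -3], [-2, 1]]  ->  [[21787, -10203], [-25242, 11821]]
... * rho(b^-1) = [[7, -3], [-2, 1]]  ->  [[172915, -75564], [-200336, 87547]]
... * rho(a) = [[1, -3], [-1, 4]]  ->  [[248479, -821001], [-287883, 951196]]
... * rho(b^-1) = [[7, -3], [-2, 1]]  ->  [[3381355, -1566438], [-3917573, 1814845]]
tr = 3381355 + 1814845 = 5196200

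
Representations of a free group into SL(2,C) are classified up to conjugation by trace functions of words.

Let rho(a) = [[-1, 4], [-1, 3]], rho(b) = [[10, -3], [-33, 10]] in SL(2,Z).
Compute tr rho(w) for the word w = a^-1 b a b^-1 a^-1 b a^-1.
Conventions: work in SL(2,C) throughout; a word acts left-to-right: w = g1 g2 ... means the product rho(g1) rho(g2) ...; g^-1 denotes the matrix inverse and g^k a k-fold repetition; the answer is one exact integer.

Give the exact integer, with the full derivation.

rho(a^-1) = [[3, -4], [1, -1]]
... * rho(b) = [[10, -3], [-33, 10]]  ->  [[162, -49], [43, -13]]
... * rho(a) = [[-1, 4], [-1, 3]]  ->  [[-113, 501], [-30, 133]]
... * rho(b^-1) = [[10, 3], [33, 10]]  ->  [[15403, 4671], [4089, 1240]]
... * rho(a^-1) = [[3, -4], [1, -1]]  ->  [[50880, -66283], [13507, -17596]]
... * rho(b) = [[10, -3], [-33, 10]]  ->  [[2696139, -815470], [715738, -216481]]
... * rho(a^-1) = [[3, -4], [1, -1]]  ->  [[7272947, -9969086], [1930733, -2646471]]
tr = 7272947 + -2646471 = 4626476

4626476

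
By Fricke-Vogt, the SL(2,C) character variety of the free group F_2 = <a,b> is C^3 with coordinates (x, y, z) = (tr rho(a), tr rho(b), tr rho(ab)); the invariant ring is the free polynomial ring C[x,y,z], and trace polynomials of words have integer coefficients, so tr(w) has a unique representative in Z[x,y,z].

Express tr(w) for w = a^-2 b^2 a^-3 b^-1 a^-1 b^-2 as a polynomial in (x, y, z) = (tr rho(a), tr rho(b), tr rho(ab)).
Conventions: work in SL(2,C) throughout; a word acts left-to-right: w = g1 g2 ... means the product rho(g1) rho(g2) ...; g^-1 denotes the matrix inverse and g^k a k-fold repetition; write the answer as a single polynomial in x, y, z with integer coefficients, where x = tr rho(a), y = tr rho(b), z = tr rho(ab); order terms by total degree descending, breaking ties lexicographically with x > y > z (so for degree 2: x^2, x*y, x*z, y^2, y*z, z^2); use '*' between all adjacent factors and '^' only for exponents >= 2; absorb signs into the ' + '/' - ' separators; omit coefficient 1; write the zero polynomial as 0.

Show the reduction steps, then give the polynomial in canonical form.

x^4*y^3*z^2 - x^5*y^2*z - x^3*y^4*z - x^3*y^2*z^3 - x^2*y^3*z^2 + x^5*z + 4*x^3*y^2*z + x*y^4*z + x*y^2*z^3 + x^2*y^3 + x^2*y*z^2 - 4*x^3*z - 4*x*y^2*z - x^2*y + 3*x*z - y

so tr(a^-1 b) = tr(b) tr(a) - tr(b a) = x*y - z
tr(b^2) = tr(b) tr(b) - tr(1) = y^2 - 2
tr(b a b) = tr(b) tr(a b) - tr(a) = y*z - x
tr(b^2 a b) = tr(b) tr(b a b) - tr(b a) = y^2*z - x*y - z
tr(a b a b) = tr(a b) tr(a b) - tr(1) = z^2 - 2
reduce: tr(a b a) = tr(a) tr(b a) - tr(b) = x*z - y
tr(b^2 a b a) = tr(b) tr(a b a b) - tr(a b a) = y*z^2 - x*z - y
tr(a^-1 b^2 a b) = tr(b^2 a b) tr(a) - tr(b^2 a b a) = x*y^2*z - x^2*y - y*z^2 + y
tr(b^-1 a^-1 b^2 a) = tr(a^-1 b^2 a) tr(b) - tr(a^-1 b^2 a b) = -x*y^2*z + x^2*y + y^3 + y*z^2 - 3*y
tr(a^-1 b^2 a^-1 b^-1) = tr(b^-1 a^-1 b^2) tr(a) - tr(b^-1 a^-1 b^2 a) = x*y^2*z - y^3 - y*z^2 - x*z + 3*y
reduce: tr(a^-1 b^2 a^-1 b^-1 a^-1) = tr(a^-1 b^2 a^-1 b^-1) tr(a) - tr(a^-1 b^2 a^-1 b^-1 a) = x^2*y^2*z - x*y^3 - x*y*z^2 - x^2*z + 2*x*y + z
so tr(b^2 a^-1) = tr(b^2) tr(a) - tr(b^2 a) = x*y^2 - y*z - x
so tr(a^-1 b^2 a^-1) = tr(b^2 a^-1) tr(a) - tr(b^2) = x^2*y^2 - x*y*z - x^2 - y^2 + 2
tr(a b a^-1 b) = tr(b a b) tr(a) - tr(b a b a) = x*y*z - x^2 - z^2 + 2
tr(a^2) = tr(a) tr(a) - tr(1) = x^2 - 2
so tr(b a^2 b) = tr(b) tr(a^2 b) - tr(a^2) = x*y*z - x^2 - y^2 + 2
tr(a b^3 a) = tr(b) tr(b a^2 b) - tr(b a^2) = x*y^2*z - x^2*y - y^3 - x*z + 3*y
tr(a b^3 a b) = tr(b) tr(a b a b^2) - tr(a b a b) = y^2*z^2 - x*y*z - y^2 - z^2 + 2
tr(b^2 a b^-1 a b) = tr(a b^3 a) tr(b) - tr(a b^3 a b) = x*y^3*z - x^2*y^2 - y^4 - y^2*z^2 + 4*y^2 + z^2 - 2
tr(a^2 b a b) = tr(a) tr(b a b a) - tr(b a b) = x*z^2 - y*z - x
tr(a^2 b a) = tr(a) tr(a b a) - tr(a b) = x^2*z - x*y - z
tr(a b a b^2 a) = tr(b) tr(a^2 b a b) - tr(a^2 b a) = x*y*z^2 - x^2*z - y^2*z + z
tr(a b a b a b) = tr(b a) tr(b a b a) - tr(b^-1 a^-1) = z^3 - 3*z
tr(a b a b^2 a b) = tr(b) tr(a b a b a b) - tr(a b a b a) = y*z^3 - x*z^2 - 2*y*z + x
tr(b^2 a b^-1 a b a) = tr(a b a b^2 a) tr(b) - tr(a b a b^2 a b) = x*y^2*z^2 - x^2*y*z - y^3*z - y*z^3 + x*z^2 + 3*y*z - x
tr(b^-1 a b a^-1 b^2 a) = tr(b^2 a b^-1 a b) tr(a) - tr(b^2 a b^-1 a b a) = x^2*y^3*z - x^3*y^2 - x*y^4 - 2*x*y^2*z^2 + x^2*y*z + y^3*z + y*z^3 + 4*x*y^2 - 3*y*z - x
tr(b a^-1 b^2 a^-1 b^-1 a) = tr(b^-1 a b a^-1 b^2) tr(a) - tr(b^-1 a b a^-1 b^2 a) = -x^2*y^3*z + x^3*y^2 + x*y^4 + 2*x*y^2*z^2 - y^3*z - y*z^3 - x^3 - 4*x*y^2 - x*z^2 + 3*y*z + 3*x
tr(a^-1 b^2 a^-1 b^-1 a^-1 b) = tr(b a^-1 b^2 a^-1 b^-1) tr(a) - tr(b a^-1 b^2 a^-1 b^-1 a) = x^2*y^3*z - x*y^4 - 2*x*y^2*z^2 - x^2*y*z + y^3*z + y*z^3 + 3*x*y^2 + x*z^2 - 3*y*z - x
tr(a^-1 b^2 a^-1 b^-1 a^-1 b^-1) = tr(a^-1 b^2 a^-1 b^-1 a^-1) tr(b) - tr(a^-1 b^2 a^-1 b^-1 a^-1 b) = x*y^2*z^2 - y^3*z - y*z^3 - x*y^2 - x*z^2 + 4*y*z + x
so tr(b^-1 a^-1 b^-2 a^-1 b^2 a^-1) = tr(a^-1 b^2 a^-1 b^-1 a^-1 b^-1) tr(b) - tr(a^-1 b^2 a^-1 b^-1 a^-1) = x*y^3*z^2 - x^2*y^2*z - y^4*z - y^2*z^3 + x^2*z + 4*y^2*z - x*y - z
reduce: tr(b a b^-1 a) = tr(a b a) tr(b) - tr(a b a b) = x*y*z - y^2 - z^2 + 2
tr(b^-1 a^-1 b a) = tr(b a b^-1) tr(a) - tr(b a b^-1 a) = -x*y*z + x^2 + y^2 + z^2 - 2
tr(b^-2 a^-1 b a) = tr(b^-1 a^-1 b a) tr(b) - tr(b^-1 a^-1 b a b) = -x*y^2*z + x^2*y + y^3 + y*z^2 - 3*y
so tr(a^-1 b^-2 a^-1 b) = tr(b^-2 a^-1 b) tr(a) - tr(b^-2 a^-1 b a) = x*y^2*z - x^2*y - y^3 - y*z^2 + x*z + 3*y
so tr(a^-1 b^-1 a^-1 b^-2 a^-1 b^2 a^-1) = tr(b^-1 a^-1 b^-2 a^-1 b^2 a^-1) tr(a) - tr(b^-1 a^-1 b^-2 a^-1 b^2) = x^2*y^3*z^2 - x^3*y^2*z - x*y^4*z - x*y^2*z^3 + x^3*z + 3*x*y^2*z + y^3 + y*z^2 - 2*x*z - 3*y
tr(b^2 a^-3 b^-1 a^-1 b^-2 a^-1) = tr(a^-1 b^-1 a^-1 b^-2 a^-1 b^2 a^-1) tr(a) - tr(a^-1 b^-1 a^-1 b^-2 a^-1 b^2) = x^3*y^3*z^2 - x^4*y^2*z - x^2*y^4*z - x^2*y^2*z^3 - x*y^3*z^2 + x^4*z + 4*x^2*y^2*z + y^4*z + y^2*z^3 + x*y^3 + x*y*z^2 - 3*x^2*z - 4*y^2*z - 2*x*y + z
so tr(a^-3) = tr(a^-2) tr(a) - tr(a^-1) = x^3 - 3*x
tr(a^-4) = tr(a^-3) tr(a) - tr(a^-2) = x^4 - 4*x^2 + 2
reduce: tr(b a^-2) = tr(b a^-1) tr(a) - tr(b) = x^2*y - x*z - y
reduce: tr(a^-3 b) = tr(b a^-2) tr(a) - tr(b a^-1) = x^3*y - x^2*z - 2*x*y + z
tr(a^-4 b) = tr(a^-3 b) tr(a) - tr(a^-3 b a) = x^4*y - x^3*z - 3*x^2*y + 2*x*z + y
so tr(a^-3 b^-1 a^-1) = tr(a^-4) tr(b) - tr(a^-4 b) = x^3*z - x^2*y - 2*x*z + y
so tr(a^-2 b^2 a^-3 b^-1 a^-1 b^-2) = tr(b^2 a^-3 b^-1 a^-1 b^-2 a^-1) tr(a) - tr(b^2 a^-3 b^-1 a^-1 b^-2) = x^4*y^3*z^2 - x^5*y^2*z - x^3*y^4*z - x^3*y^2*z^3 - x^2*y^3*z^2 + x^5*z + 4*x^3*y^2*z + x*y^4*z + x*y^2*z^3 + x^2*y^3 + x^2*y*z^2 - 4*x^3*z - 4*x*y^2*z - x^2*y + 3*x*z - y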